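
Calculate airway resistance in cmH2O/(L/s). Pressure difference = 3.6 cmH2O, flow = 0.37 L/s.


R = dP / flow
R = 3.6 / 0.37
R = 9.73 cmH2O/(L/s)


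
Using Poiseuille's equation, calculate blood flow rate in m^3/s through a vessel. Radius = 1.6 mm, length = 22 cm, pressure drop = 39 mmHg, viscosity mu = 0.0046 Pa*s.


Q = pi*r^4*dP / (8*mu*L)
r = 0.0016 m, L = 0.22 m
dP = 39 mmHg = 5199.558 Pa
Q = 1.3223e-05 m^3/s


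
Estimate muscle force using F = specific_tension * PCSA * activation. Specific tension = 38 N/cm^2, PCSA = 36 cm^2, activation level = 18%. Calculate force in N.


F = sigma * PCSA * activation
F = 38 * 36 * 0.18
F = 246.2 N


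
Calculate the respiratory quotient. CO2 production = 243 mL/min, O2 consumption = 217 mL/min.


RQ = VCO2 / VO2
RQ = 243 / 217
RQ = 1.12


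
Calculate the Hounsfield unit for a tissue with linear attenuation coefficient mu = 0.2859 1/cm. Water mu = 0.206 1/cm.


HU = ((mu_tissue - mu_water) / mu_water) * 1000
HU = ((0.2859 - 0.206) / 0.206) * 1000
HU = 387.9


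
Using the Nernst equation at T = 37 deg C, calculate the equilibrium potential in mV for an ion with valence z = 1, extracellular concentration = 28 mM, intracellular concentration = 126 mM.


E = (RT/(zF)) * ln(C_out/C_in)
T = 37 + 273.15 = 310.15 K
E = (8.314 * 310.15 / (1 * 96485)) * ln(28/126)
E = -40.2 mV


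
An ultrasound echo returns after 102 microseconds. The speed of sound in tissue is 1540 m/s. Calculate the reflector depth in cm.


depth = c * t / 2
t = 102 us = 1.0200e-04 s
depth = 1540 * 1.0200e-04 / 2
depth = 0.07854 m = 7.854 cm


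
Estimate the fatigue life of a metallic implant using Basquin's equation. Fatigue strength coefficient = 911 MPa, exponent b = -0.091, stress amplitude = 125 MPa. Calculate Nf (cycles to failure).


sigma_a = sigma_f' * (2Nf)^b
2Nf = (sigma_a/sigma_f')^(1/b)
2Nf = (125/911)^(1/-0.091)
2Nf = 3.0144827e+09
Nf = 1.5072e+09


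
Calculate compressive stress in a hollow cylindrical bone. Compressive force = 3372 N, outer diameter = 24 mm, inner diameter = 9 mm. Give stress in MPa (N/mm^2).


A = pi*(r_o^2 - r_i^2)
r_o = 12 mm, r_i = 4.5 mm
A = 388.772 mm^2
sigma = F/A = 3372 / 388.772
sigma = 8.673 MPa


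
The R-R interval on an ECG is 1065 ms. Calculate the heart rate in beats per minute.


HR = 60 / RR_interval(s)
RR = 1065 ms = 1.065 s
HR = 60 / 1.065 = 56.34 bpm


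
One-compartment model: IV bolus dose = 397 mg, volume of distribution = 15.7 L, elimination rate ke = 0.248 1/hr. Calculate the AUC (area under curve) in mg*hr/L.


C0 = Dose/Vd = 397/15.7 = 25.2866 mg/L
AUC = C0/ke = 25.2866/0.248
AUC = 102 mg*hr/L


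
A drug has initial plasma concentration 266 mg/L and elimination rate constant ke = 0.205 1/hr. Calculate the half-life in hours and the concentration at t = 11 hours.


t_half = ln(2) / ke = 0.693147 / 0.205 = 3.381 hr
C(t) = C0 * exp(-ke*t) = 266 * exp(-0.205*11)
C(11) = 27.9 mg/L


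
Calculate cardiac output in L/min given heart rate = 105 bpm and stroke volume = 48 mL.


CO = HR * SV
CO = 105 * 48 / 1000
CO = 5.04 L/min


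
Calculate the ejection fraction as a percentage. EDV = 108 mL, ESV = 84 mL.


SV = EDV - ESV = 108 - 84 = 24 mL
EF = SV/EDV * 100 = 24/108 * 100
EF = 22.22%


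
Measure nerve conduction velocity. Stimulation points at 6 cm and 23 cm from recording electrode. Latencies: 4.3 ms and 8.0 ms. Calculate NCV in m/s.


Distance = (23 - 6) / 100 = 0.17 m
dt = (8.0 - 4.3) / 1000 = 0.0037 s
NCV = dist / dt = 45.95 m/s


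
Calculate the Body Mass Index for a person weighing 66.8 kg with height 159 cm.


BMI = weight / height^2
height = 159 cm = 1.59 m
BMI = 66.8 / 1.59^2
BMI = 26.42 kg/m^2


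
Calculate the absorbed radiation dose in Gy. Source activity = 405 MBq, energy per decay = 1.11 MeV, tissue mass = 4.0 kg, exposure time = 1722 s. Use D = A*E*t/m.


A = 405 MBq = 4.0500e+08 Bq
E = 1.11 MeV = 1.77822e-13 J
D = A*E*t/m = 4.0500e+08*1.77822e-13*1722/4.0
D = 0.031 Gy


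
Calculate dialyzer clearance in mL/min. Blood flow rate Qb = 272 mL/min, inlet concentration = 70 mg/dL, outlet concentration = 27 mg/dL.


K = Qb * (Cb_in - Cb_out) / Cb_in
K = 272 * (70 - 27) / 70
K = 167.1 mL/min


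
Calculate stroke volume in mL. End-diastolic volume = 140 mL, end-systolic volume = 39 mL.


SV = EDV - ESV
SV = 140 - 39
SV = 101 mL


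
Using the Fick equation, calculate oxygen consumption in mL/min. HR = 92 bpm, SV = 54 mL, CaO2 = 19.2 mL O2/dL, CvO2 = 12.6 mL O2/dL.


CO = HR*SV = 92*54/1000 = 4.968 L/min
a-v O2 diff = 19.2 - 12.6 = 6.6 mL/dL
VO2 = CO * (CaO2-CvO2) * 10 dL/L
VO2 = 4.968 * 6.6 * 10
VO2 = 327.9 mL/min


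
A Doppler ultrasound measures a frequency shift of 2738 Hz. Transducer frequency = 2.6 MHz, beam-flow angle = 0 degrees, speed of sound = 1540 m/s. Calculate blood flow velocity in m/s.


v = fd * c / (2 * f0 * cos(theta))
v = 2738 * 1540 / (2 * 2.6000e+06 * cos(0))
v = 0.8109 m/s


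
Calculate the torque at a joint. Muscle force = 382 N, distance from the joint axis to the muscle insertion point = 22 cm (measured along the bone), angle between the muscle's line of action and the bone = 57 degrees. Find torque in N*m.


Torque = F * d * sin(theta)   (moment arm = d*sin(theta))
d = 22 cm = 0.22 m
Torque = 382 * 0.22 * sin(57)
Torque = 70.48 N*m


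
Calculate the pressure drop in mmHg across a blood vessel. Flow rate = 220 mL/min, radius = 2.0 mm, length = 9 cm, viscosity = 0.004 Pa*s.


dP = 8*mu*L*Q / (pi*r^4)
Q = 220 mL/min = 3.66667e-06 m^3/s
dP = 210.085 Pa = 210.085 / 133.322 mmHg = 1.576 mmHg


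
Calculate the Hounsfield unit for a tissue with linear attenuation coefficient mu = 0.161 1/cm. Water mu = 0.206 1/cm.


HU = ((mu_tissue - mu_water) / mu_water) * 1000
HU = ((0.161 - 0.206) / 0.206) * 1000
HU = -218.4


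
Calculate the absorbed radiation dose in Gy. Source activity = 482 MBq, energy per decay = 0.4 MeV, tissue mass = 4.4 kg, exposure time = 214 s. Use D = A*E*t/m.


A = 482 MBq = 4.8200e+08 Bq
E = 0.4 MeV = 6.408e-14 J
D = A*E*t/m = 4.8200e+08*6.408e-14*214/4.4
D = 0.001502 Gy


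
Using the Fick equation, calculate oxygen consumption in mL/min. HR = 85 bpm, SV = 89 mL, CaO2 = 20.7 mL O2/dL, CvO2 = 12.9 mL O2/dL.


CO = HR*SV = 85*89/1000 = 7.565 L/min
a-v O2 diff = 20.7 - 12.9 = 7.8 mL/dL
VO2 = CO * (CaO2-CvO2) * 10 dL/L
VO2 = 7.565 * 7.8 * 10
VO2 = 590.1 mL/min


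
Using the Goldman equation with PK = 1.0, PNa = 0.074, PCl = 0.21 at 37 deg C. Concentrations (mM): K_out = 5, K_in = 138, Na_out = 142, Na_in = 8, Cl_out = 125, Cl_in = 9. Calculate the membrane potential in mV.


Vm = (RT/F)*ln((PK*Ko + PNa*Nao + PCl*Cli)/(PK*Ki + PNa*Nai + PCl*Clo))
Numer = 17.398, Denom = 164.842
Vm = -60.1 mV


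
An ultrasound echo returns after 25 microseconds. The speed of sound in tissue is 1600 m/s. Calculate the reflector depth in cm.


depth = c * t / 2
t = 25 us = 2.5000e-05 s
depth = 1600 * 2.5000e-05 / 2
depth = 0.02 m = 2 cm


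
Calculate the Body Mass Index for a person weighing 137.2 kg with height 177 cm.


BMI = weight / height^2
height = 177 cm = 1.77 m
BMI = 137.2 / 1.77^2
BMI = 43.79 kg/m^2


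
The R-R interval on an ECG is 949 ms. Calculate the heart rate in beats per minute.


HR = 60 / RR_interval(s)
RR = 949 ms = 0.949 s
HR = 60 / 0.949 = 63.22 bpm


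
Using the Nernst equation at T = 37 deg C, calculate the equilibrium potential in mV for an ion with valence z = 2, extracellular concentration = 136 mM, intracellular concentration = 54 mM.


E = (RT/(zF)) * ln(C_out/C_in)
T = 37 + 273.15 = 310.15 K
E = (8.314 * 310.15 / (2 * 96485)) * ln(136/54)
E = 12.34 mV


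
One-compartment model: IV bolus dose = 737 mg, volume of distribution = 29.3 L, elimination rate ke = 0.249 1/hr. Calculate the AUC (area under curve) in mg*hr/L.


C0 = Dose/Vd = 737/29.3 = 25.1536 mg/L
AUC = C0/ke = 25.1536/0.249
AUC = 101 mg*hr/L


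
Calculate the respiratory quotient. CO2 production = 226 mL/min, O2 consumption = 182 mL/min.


RQ = VCO2 / VO2
RQ = 226 / 182
RQ = 1.242


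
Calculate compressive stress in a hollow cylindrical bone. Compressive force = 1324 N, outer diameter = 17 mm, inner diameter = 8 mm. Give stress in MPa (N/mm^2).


A = pi*(r_o^2 - r_i^2)
r_o = 8.5 mm, r_i = 4 mm
A = 176.715 mm^2
sigma = F/A = 1324 / 176.715
sigma = 7.492 MPa


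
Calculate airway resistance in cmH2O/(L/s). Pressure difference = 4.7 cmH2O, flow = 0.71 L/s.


R = dP / flow
R = 4.7 / 0.71
R = 6.62 cmH2O/(L/s)


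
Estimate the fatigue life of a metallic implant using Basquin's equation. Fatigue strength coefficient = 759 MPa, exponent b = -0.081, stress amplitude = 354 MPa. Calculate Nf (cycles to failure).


sigma_a = sigma_f' * (2Nf)^b
2Nf = (sigma_a/sigma_f')^(1/b)
2Nf = (354/759)^(1/-0.081)
2Nf = 12284.695
Nf = 6142


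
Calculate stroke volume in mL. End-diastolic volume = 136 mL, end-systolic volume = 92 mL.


SV = EDV - ESV
SV = 136 - 92
SV = 44 mL


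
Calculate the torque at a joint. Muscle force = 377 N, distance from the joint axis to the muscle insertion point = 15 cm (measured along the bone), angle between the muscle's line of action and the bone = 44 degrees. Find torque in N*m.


Torque = F * d * sin(theta)   (moment arm = d*sin(theta))
d = 15 cm = 0.15 m
Torque = 377 * 0.15 * sin(44)
Torque = 39.28 N*m


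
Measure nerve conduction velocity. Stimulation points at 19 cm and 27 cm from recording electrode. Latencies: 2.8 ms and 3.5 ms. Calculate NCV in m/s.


Distance = (27 - 19) / 100 = 0.08 m
dt = (3.5 - 2.8) / 1000 = 7.0000e-04 s
NCV = dist / dt = 114.3 m/s


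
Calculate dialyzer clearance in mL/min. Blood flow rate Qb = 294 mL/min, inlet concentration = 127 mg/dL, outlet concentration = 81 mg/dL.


K = Qb * (Cb_in - Cb_out) / Cb_in
K = 294 * (127 - 81) / 127
K = 106.5 mL/min


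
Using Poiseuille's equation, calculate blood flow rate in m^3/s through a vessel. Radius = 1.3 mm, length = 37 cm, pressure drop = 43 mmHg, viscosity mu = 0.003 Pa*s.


Q = pi*r^4*dP / (8*mu*L)
r = 0.0013 m, L = 0.37 m
dP = 43 mmHg = 5732.846 Pa
Q = 5.7927e-06 m^3/s


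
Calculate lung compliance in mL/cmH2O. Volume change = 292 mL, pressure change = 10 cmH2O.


C = dV / dP
C = 292 / 10
C = 29.2 mL/cmH2O


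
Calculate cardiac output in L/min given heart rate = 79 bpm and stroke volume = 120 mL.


CO = HR * SV
CO = 79 * 120 / 1000
CO = 9.48 L/min


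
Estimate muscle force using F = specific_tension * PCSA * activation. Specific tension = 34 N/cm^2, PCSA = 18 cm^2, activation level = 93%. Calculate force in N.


F = sigma * PCSA * activation
F = 34 * 18 * 0.93
F = 569.2 N


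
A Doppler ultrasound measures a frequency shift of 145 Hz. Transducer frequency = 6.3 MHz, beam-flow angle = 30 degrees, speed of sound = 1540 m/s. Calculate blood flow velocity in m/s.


v = fd * c / (2 * f0 * cos(theta))
v = 145 * 1540 / (2 * 6.3000e+06 * cos(30))
v = 0.02046 m/s


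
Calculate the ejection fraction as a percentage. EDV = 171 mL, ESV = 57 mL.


SV = EDV - ESV = 171 - 57 = 114 mL
EF = SV/EDV * 100 = 114/171 * 100
EF = 66.67%


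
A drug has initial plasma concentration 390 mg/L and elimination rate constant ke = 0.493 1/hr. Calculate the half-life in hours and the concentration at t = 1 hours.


t_half = ln(2) / ke = 0.693147 / 0.493 = 1.406 hr
C(t) = C0 * exp(-ke*t) = 390 * exp(-0.493*1)
C(1) = 238.2 mg/L


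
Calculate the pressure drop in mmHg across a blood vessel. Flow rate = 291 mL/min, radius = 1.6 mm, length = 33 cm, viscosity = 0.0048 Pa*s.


dP = 8*mu*L*Q / (pi*r^4)
Q = 291 mL/min = 4.85e-06 m^3/s
dP = 2985.09 Pa = 2985.09 / 133.322 mmHg = 22.39 mmHg


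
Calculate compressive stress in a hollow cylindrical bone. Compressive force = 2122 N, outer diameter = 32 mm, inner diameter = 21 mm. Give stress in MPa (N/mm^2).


A = pi*(r_o^2 - r_i^2)
r_o = 16 mm, r_i = 10.5 mm
A = 457.887 mm^2
sigma = F/A = 2122 / 457.887
sigma = 4.634 MPa


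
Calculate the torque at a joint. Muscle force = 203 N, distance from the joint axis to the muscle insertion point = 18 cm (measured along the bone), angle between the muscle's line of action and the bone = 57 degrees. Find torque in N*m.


Torque = F * d * sin(theta)   (moment arm = d*sin(theta))
d = 18 cm = 0.18 m
Torque = 203 * 0.18 * sin(57)
Torque = 30.65 N*m


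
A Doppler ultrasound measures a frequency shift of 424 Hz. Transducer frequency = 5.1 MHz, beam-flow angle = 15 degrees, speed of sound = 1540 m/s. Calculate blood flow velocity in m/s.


v = fd * c / (2 * f0 * cos(theta))
v = 424 * 1540 / (2 * 5.1000e+06 * cos(15))
v = 0.06627 m/s


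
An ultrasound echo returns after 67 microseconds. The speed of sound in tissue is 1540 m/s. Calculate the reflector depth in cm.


depth = c * t / 2
t = 67 us = 6.7000e-05 s
depth = 1540 * 6.7000e-05 / 2
depth = 0.05159 m = 5.159 cm


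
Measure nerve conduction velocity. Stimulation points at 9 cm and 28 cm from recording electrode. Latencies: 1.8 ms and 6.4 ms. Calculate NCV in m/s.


Distance = (28 - 9) / 100 = 0.19 m
dt = (6.4 - 1.8) / 1000 = 0.0046 s
NCV = dist / dt = 41.3 m/s


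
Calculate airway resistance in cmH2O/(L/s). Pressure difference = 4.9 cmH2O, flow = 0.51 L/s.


R = dP / flow
R = 4.9 / 0.51
R = 9.608 cmH2O/(L/s)


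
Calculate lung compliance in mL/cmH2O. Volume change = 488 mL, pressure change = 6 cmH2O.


C = dV / dP
C = 488 / 6
C = 81.33 mL/cmH2O


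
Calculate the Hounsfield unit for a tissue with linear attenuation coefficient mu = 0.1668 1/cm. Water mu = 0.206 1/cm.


HU = ((mu_tissue - mu_water) / mu_water) * 1000
HU = ((0.1668 - 0.206) / 0.206) * 1000
HU = -190.3


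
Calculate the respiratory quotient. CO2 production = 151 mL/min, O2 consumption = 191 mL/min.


RQ = VCO2 / VO2
RQ = 151 / 191
RQ = 0.7906


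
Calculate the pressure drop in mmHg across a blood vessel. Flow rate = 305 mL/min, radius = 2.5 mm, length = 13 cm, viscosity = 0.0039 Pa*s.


dP = 8*mu*L*Q / (pi*r^4)
Q = 305 mL/min = 5.08333e-06 m^3/s
dP = 168.01 Pa = 168.01 / 133.322 mmHg = 1.26 mmHg


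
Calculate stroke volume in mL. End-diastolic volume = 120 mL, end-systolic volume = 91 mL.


SV = EDV - ESV
SV = 120 - 91
SV = 29 mL


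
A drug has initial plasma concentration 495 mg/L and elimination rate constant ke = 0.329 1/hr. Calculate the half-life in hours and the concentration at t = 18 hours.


t_half = ln(2) / ke = 0.693147 / 0.329 = 2.107 hr
C(t) = C0 * exp(-ke*t) = 495 * exp(-0.329*18)
C(18) = 1.327 mg/L


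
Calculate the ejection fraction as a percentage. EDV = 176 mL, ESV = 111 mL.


SV = EDV - ESV = 176 - 111 = 65 mL
EF = SV/EDV * 100 = 65/176 * 100
EF = 36.93%


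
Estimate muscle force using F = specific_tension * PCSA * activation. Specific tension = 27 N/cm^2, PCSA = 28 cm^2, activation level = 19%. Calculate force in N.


F = sigma * PCSA * activation
F = 27 * 28 * 0.19
F = 143.6 N


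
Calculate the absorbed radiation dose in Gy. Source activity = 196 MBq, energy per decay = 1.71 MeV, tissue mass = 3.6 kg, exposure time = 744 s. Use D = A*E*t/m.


A = 196 MBq = 1.9600e+08 Bq
E = 1.71 MeV = 2.73942e-13 J
D = A*E*t/m = 1.9600e+08*2.73942e-13*744/3.6
D = 0.0111 Gy


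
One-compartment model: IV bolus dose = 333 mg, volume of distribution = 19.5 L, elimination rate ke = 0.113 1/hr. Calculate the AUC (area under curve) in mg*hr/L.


C0 = Dose/Vd = 333/19.5 = 17.0769 mg/L
AUC = C0/ke = 17.0769/0.113
AUC = 151.1 mg*hr/L


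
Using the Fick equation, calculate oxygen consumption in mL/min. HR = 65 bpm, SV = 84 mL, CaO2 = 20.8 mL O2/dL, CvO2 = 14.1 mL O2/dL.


CO = HR*SV = 65*84/1000 = 5.46 L/min
a-v O2 diff = 20.8 - 14.1 = 6.7 mL/dL
VO2 = CO * (CaO2-CvO2) * 10 dL/L
VO2 = 5.46 * 6.7 * 10
VO2 = 365.8 mL/min


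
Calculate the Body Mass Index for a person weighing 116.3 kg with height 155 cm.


BMI = weight / height^2
height = 155 cm = 1.55 m
BMI = 116.3 / 1.55^2
BMI = 48.41 kg/m^2


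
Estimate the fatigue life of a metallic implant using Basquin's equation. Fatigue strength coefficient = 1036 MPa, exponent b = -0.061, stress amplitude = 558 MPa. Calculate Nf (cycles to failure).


sigma_a = sigma_f' * (2Nf)^b
2Nf = (sigma_a/sigma_f')^(1/b)
2Nf = (558/1036)^(1/-0.061)
2Nf = 25429.451
Nf = 1.271e+04


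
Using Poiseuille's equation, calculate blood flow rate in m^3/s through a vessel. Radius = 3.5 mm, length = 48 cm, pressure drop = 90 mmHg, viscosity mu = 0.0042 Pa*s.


Q = pi*r^4*dP / (8*mu*L)
r = 0.0035 m, L = 0.48 m
dP = 90 mmHg = 11998.98 Pa
Q = 3.5074e-04 m^3/s


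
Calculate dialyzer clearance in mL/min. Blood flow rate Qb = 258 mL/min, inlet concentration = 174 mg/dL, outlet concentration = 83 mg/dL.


K = Qb * (Cb_in - Cb_out) / Cb_in
K = 258 * (174 - 83) / 174
K = 134.9 mL/min


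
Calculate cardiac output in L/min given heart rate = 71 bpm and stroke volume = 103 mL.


CO = HR * SV
CO = 71 * 103 / 1000
CO = 7.313 L/min


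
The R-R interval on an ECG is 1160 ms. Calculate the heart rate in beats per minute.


HR = 60 / RR_interval(s)
RR = 1160 ms = 1.16 s
HR = 60 / 1.16 = 51.72 bpm


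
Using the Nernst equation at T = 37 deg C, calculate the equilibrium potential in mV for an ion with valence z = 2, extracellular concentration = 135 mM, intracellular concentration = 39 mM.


E = (RT/(zF)) * ln(C_out/C_in)
T = 37 + 273.15 = 310.15 K
E = (8.314 * 310.15 / (2 * 96485)) * ln(135/39)
E = 16.59 mV


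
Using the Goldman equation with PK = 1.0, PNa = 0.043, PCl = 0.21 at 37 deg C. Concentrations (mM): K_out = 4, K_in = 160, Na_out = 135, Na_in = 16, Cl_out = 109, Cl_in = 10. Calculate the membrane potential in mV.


Vm = (RT/F)*ln((PK*Ko + PNa*Nao + PCl*Cli)/(PK*Ki + PNa*Nai + PCl*Clo))
Numer = 11.905, Denom = 183.578
Vm = -73.11 mV


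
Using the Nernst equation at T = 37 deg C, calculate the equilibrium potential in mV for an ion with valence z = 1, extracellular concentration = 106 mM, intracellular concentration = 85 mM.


E = (RT/(zF)) * ln(C_out/C_in)
T = 37 + 273.15 = 310.15 K
E = (8.314 * 310.15 / (1 * 96485)) * ln(106/85)
E = 5.901 mV


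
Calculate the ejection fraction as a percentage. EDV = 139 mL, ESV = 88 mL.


SV = EDV - ESV = 139 - 88 = 51 mL
EF = SV/EDV * 100 = 51/139 * 100
EF = 36.69%


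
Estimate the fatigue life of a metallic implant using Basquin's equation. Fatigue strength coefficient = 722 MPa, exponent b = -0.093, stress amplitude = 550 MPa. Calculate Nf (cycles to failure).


sigma_a = sigma_f' * (2Nf)^b
2Nf = (sigma_a/sigma_f')^(1/b)
2Nf = (550/722)^(1/-0.093)
2Nf = 18.650636
Nf = 9.325


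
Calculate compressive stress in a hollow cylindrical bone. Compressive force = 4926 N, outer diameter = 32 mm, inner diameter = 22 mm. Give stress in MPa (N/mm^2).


A = pi*(r_o^2 - r_i^2)
r_o = 16 mm, r_i = 11 mm
A = 424.115 mm^2
sigma = F/A = 4926 / 424.115
sigma = 11.61 MPa


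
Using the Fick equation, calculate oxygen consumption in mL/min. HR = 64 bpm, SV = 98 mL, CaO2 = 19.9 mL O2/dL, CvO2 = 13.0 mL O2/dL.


CO = HR*SV = 64*98/1000 = 6.272 L/min
a-v O2 diff = 19.9 - 13.0 = 6.9 mL/dL
VO2 = CO * (CaO2-CvO2) * 10 dL/L
VO2 = 6.272 * 6.9 * 10
VO2 = 432.8 mL/min


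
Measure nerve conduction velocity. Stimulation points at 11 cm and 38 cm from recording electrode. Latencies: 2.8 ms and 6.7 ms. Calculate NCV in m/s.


Distance = (38 - 11) / 100 = 0.27 m
dt = (6.7 - 2.8) / 1000 = 0.0039 s
NCV = dist / dt = 69.23 m/s


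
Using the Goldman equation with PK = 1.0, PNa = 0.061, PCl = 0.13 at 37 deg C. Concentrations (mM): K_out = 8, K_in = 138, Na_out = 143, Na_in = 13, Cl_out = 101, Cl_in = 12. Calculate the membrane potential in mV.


Vm = (RT/F)*ln((PK*Ko + PNa*Nao + PCl*Cli)/(PK*Ki + PNa*Nai + PCl*Clo))
Numer = 18.283, Denom = 151.923
Vm = -56.59 mV


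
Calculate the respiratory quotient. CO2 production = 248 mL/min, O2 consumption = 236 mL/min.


RQ = VCO2 / VO2
RQ = 248 / 236
RQ = 1.051


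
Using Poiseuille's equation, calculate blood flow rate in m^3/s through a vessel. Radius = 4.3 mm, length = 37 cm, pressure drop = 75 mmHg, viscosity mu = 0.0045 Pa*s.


Q = pi*r^4*dP / (8*mu*L)
r = 0.0043 m, L = 0.37 m
dP = 75 mmHg = 9999.15 Pa
Q = 8.0627e-04 m^3/s


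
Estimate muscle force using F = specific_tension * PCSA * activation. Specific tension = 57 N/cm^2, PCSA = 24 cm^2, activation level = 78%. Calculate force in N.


F = sigma * PCSA * activation
F = 57 * 24 * 0.78
F = 1067 N


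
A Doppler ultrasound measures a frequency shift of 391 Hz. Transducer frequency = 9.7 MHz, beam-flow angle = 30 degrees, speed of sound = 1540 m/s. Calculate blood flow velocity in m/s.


v = fd * c / (2 * f0 * cos(theta))
v = 391 * 1540 / (2 * 9.7000e+06 * cos(30))
v = 0.03584 m/s


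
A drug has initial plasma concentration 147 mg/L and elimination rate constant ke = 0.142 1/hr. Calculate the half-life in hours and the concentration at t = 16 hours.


t_half = ln(2) / ke = 0.693147 / 0.142 = 4.881 hr
C(t) = C0 * exp(-ke*t) = 147 * exp(-0.142*16)
C(16) = 15.16 mg/L


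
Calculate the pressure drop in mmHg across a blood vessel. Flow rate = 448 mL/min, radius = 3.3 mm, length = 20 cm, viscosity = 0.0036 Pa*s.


dP = 8*mu*L*Q / (pi*r^4)
Q = 448 mL/min = 7.46667e-06 m^3/s
dP = 115.437 Pa = 115.437 / 133.322 mmHg = 0.8659 mmHg


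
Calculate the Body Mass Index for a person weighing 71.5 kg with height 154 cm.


BMI = weight / height^2
height = 154 cm = 1.54 m
BMI = 71.5 / 1.54^2
BMI = 30.15 kg/m^2


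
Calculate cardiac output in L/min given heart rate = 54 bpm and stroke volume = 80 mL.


CO = HR * SV
CO = 54 * 80 / 1000
CO = 4.32 L/min


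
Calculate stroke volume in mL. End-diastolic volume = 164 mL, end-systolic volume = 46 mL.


SV = EDV - ESV
SV = 164 - 46
SV = 118 mL


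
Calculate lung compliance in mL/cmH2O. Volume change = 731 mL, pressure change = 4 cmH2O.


C = dV / dP
C = 731 / 4
C = 182.8 mL/cmH2O


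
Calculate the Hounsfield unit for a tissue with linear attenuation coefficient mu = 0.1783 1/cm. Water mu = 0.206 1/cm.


HU = ((mu_tissue - mu_water) / mu_water) * 1000
HU = ((0.1783 - 0.206) / 0.206) * 1000
HU = -134.5


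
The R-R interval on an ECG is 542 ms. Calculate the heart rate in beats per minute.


HR = 60 / RR_interval(s)
RR = 542 ms = 0.542 s
HR = 60 / 0.542 = 110.7 bpm


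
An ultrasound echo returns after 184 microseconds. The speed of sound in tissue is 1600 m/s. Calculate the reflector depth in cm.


depth = c * t / 2
t = 184 us = 1.8400e-04 s
depth = 1600 * 1.8400e-04 / 2
depth = 0.1472 m = 14.72 cm


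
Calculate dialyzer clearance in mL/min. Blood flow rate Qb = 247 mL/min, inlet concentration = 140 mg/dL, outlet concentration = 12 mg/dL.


K = Qb * (Cb_in - Cb_out) / Cb_in
K = 247 * (140 - 12) / 140
K = 225.8 mL/min


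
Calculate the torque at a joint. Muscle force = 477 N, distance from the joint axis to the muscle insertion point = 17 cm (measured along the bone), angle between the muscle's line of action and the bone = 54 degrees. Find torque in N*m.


Torque = F * d * sin(theta)   (moment arm = d*sin(theta))
d = 17 cm = 0.17 m
Torque = 477 * 0.17 * sin(54)
Torque = 65.6 N*m


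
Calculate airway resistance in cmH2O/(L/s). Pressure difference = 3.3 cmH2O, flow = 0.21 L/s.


R = dP / flow
R = 3.3 / 0.21
R = 15.71 cmH2O/(L/s)


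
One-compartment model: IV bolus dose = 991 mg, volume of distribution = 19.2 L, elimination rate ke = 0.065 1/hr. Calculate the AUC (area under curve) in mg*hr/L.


C0 = Dose/Vd = 991/19.2 = 51.6146 mg/L
AUC = C0/ke = 51.6146/0.065
AUC = 794.1 mg*hr/L


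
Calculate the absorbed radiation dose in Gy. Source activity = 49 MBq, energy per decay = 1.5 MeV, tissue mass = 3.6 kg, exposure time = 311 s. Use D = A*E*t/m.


A = 49 MBq = 4.9000e+07 Bq
E = 1.5 MeV = 2.403e-13 J
D = A*E*t/m = 4.9000e+07*2.403e-13*311/3.6
D = 0.001017 Gy


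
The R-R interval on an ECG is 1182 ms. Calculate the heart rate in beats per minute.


HR = 60 / RR_interval(s)
RR = 1182 ms = 1.182 s
HR = 60 / 1.182 = 50.76 bpm


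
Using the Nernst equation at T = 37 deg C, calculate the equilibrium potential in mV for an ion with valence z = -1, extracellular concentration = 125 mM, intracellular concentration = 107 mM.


E = (RT/(zF)) * ln(C_out/C_in)
T = 37 + 273.15 = 310.15 K
E = (8.314 * 310.15 / (-1 * 96485)) * ln(125/107)
E = -4.155 mV


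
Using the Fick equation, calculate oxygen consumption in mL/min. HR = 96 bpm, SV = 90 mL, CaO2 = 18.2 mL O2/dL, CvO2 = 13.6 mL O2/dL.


CO = HR*SV = 96*90/1000 = 8.64 L/min
a-v O2 diff = 18.2 - 13.6 = 4.6 mL/dL
VO2 = CO * (CaO2-CvO2) * 10 dL/L
VO2 = 8.64 * 4.6 * 10
VO2 = 397.4 mL/min


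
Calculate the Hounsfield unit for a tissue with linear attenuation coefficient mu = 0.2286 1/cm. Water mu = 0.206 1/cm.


HU = ((mu_tissue - mu_water) / mu_water) * 1000
HU = ((0.2286 - 0.206) / 0.206) * 1000
HU = 109.7


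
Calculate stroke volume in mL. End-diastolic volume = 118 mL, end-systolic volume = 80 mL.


SV = EDV - ESV
SV = 118 - 80
SV = 38 mL


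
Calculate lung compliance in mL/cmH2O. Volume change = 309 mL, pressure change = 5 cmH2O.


C = dV / dP
C = 309 / 5
C = 61.8 mL/cmH2O


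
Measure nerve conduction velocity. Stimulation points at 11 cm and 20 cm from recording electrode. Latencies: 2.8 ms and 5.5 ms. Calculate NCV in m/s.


Distance = (20 - 11) / 100 = 0.09 m
dt = (5.5 - 2.8) / 1000 = 0.0027 s
NCV = dist / dt = 33.33 m/s


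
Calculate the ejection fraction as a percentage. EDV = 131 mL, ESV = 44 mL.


SV = EDV - ESV = 131 - 44 = 87 mL
EF = SV/EDV * 100 = 87/131 * 100
EF = 66.41%


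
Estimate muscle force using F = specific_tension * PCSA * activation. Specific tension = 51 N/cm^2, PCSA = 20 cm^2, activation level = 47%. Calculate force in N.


F = sigma * PCSA * activation
F = 51 * 20 * 0.47
F = 479.4 N


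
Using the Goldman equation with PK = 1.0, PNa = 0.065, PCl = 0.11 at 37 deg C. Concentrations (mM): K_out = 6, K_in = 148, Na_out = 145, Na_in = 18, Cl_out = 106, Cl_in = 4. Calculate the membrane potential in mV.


Vm = (RT/F)*ln((PK*Ko + PNa*Nao + PCl*Cli)/(PK*Ki + PNa*Nai + PCl*Clo))
Numer = 15.865, Denom = 160.83
Vm = -61.9 mV


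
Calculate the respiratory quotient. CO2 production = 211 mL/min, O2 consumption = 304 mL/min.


RQ = VCO2 / VO2
RQ = 211 / 304
RQ = 0.6941


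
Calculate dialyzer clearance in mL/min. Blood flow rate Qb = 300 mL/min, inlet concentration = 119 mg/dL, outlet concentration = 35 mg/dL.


K = Qb * (Cb_in - Cb_out) / Cb_in
K = 300 * (119 - 35) / 119
K = 211.8 mL/min


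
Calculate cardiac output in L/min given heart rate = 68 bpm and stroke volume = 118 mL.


CO = HR * SV
CO = 68 * 118 / 1000
CO = 8.024 L/min


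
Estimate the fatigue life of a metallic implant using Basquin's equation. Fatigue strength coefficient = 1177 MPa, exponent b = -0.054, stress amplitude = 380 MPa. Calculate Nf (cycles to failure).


sigma_a = sigma_f' * (2Nf)^b
2Nf = (sigma_a/sigma_f')^(1/b)
2Nf = (380/1177)^(1/-0.054)
2Nf = 1.2372586e+09
Nf = 6.1863e+08


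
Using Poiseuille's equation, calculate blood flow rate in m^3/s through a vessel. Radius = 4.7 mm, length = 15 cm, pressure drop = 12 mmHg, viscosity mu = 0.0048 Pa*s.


Q = pi*r^4*dP / (8*mu*L)
r = 0.0047 m, L = 0.15 m
dP = 12 mmHg = 1599.864 Pa
Q = 4.2580e-04 m^3/s


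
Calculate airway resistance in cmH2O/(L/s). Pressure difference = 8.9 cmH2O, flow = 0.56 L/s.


R = dP / flow
R = 8.9 / 0.56
R = 15.89 cmH2O/(L/s)


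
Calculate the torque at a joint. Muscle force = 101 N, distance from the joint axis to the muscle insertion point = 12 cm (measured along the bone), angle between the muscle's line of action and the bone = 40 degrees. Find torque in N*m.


Torque = F * d * sin(theta)   (moment arm = d*sin(theta))
d = 12 cm = 0.12 m
Torque = 101 * 0.12 * sin(40)
Torque = 7.791 N*m


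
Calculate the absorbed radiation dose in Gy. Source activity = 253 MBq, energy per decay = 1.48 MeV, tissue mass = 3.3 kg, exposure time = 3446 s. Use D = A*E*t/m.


A = 253 MBq = 2.5300e+08 Bq
E = 1.48 MeV = 2.37096e-13 J
D = A*E*t/m = 2.5300e+08*2.37096e-13*3446/3.3
D = 0.06264 Gy


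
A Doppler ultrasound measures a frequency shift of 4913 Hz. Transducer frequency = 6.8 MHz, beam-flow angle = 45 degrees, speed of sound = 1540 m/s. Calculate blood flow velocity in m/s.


v = fd * c / (2 * f0 * cos(theta))
v = 4913 * 1540 / (2 * 6.8000e+06 * cos(45))
v = 0.7868 m/s


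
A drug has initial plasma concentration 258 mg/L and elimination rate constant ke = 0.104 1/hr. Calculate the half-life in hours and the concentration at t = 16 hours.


t_half = ln(2) / ke = 0.693147 / 0.104 = 6.665 hr
C(t) = C0 * exp(-ke*t) = 258 * exp(-0.104*16)
C(16) = 48.86 mg/L


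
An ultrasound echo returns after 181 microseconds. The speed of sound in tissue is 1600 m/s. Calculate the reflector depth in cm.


depth = c * t / 2
t = 181 us = 1.8100e-04 s
depth = 1600 * 1.8100e-04 / 2
depth = 0.1448 m = 14.48 cm


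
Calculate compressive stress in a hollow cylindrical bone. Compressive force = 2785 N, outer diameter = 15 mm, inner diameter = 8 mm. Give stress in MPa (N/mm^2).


A = pi*(r_o^2 - r_i^2)
r_o = 7.5 mm, r_i = 4 mm
A = 126.449 mm^2
sigma = F/A = 2785 / 126.449
sigma = 22.02 MPa


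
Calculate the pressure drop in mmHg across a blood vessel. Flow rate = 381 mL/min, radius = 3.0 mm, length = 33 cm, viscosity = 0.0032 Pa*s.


dP = 8*mu*L*Q / (pi*r^4)
Q = 381 mL/min = 6.35e-06 m^3/s
dP = 210.811 Pa = 210.811 / 133.322 mmHg = 1.581 mmHg


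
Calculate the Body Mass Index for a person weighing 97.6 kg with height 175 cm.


BMI = weight / height^2
height = 175 cm = 1.75 m
BMI = 97.6 / 1.75^2
BMI = 31.87 kg/m^2


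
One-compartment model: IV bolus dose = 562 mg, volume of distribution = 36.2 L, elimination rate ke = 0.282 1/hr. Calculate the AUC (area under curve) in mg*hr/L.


C0 = Dose/Vd = 562/36.2 = 15.5249 mg/L
AUC = C0/ke = 15.5249/0.282
AUC = 55.05 mg*hr/L


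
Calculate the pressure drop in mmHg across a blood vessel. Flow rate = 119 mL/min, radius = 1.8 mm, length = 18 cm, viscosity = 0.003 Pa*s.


dP = 8*mu*L*Q / (pi*r^4)
Q = 119 mL/min = 1.98333e-06 m^3/s
dP = 259.8 Pa = 259.8 / 133.322 mmHg = 1.949 mmHg


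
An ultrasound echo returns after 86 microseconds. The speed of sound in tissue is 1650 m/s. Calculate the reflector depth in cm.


depth = c * t / 2
t = 86 us = 8.6000e-05 s
depth = 1650 * 8.6000e-05 / 2
depth = 0.07095 m = 7.095 cm


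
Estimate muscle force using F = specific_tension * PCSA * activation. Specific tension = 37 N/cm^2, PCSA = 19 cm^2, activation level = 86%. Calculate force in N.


F = sigma * PCSA * activation
F = 37 * 19 * 0.86
F = 604.6 N


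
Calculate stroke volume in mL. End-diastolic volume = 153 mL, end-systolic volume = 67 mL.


SV = EDV - ESV
SV = 153 - 67
SV = 86 mL


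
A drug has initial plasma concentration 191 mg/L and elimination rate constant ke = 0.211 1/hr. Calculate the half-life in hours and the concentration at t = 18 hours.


t_half = ln(2) / ke = 0.693147 / 0.211 = 3.285 hr
C(t) = C0 * exp(-ke*t) = 191 * exp(-0.211*18)
C(18) = 4.281 mg/L


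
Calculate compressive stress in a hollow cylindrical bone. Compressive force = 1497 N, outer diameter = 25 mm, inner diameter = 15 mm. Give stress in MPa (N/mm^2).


A = pi*(r_o^2 - r_i^2)
r_o = 12.5 mm, r_i = 7.5 mm
A = 314.159 mm^2
sigma = F/A = 1497 / 314.159
sigma = 4.765 MPa


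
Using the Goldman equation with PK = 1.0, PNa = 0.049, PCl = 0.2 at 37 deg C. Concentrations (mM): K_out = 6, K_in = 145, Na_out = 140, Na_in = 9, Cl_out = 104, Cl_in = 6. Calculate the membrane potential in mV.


Vm = (RT/F)*ln((PK*Ko + PNa*Nao + PCl*Cli)/(PK*Ki + PNa*Nai + PCl*Clo))
Numer = 14.06, Denom = 166.241
Vm = -66.01 mV


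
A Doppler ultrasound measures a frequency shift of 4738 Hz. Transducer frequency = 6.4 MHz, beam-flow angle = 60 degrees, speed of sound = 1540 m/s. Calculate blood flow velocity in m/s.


v = fd * c / (2 * f0 * cos(theta))
v = 4738 * 1540 / (2 * 6.4000e+06 * cos(60))
v = 1.14 m/s


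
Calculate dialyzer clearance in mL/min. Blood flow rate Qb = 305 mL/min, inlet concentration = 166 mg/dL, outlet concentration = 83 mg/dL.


K = Qb * (Cb_in - Cb_out) / Cb_in
K = 305 * (166 - 83) / 166
K = 152.5 mL/min


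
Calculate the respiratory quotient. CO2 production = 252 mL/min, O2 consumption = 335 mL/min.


RQ = VCO2 / VO2
RQ = 252 / 335
RQ = 0.7522


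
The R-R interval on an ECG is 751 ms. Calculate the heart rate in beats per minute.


HR = 60 / RR_interval(s)
RR = 751 ms = 0.751 s
HR = 60 / 0.751 = 79.89 bpm


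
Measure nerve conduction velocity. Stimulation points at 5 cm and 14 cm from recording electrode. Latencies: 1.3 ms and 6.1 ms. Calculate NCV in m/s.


Distance = (14 - 5) / 100 = 0.09 m
dt = (6.1 - 1.3) / 1000 = 0.0048 s
NCV = dist / dt = 18.75 m/s


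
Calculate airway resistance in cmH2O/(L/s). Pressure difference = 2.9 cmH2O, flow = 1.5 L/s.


R = dP / flow
R = 2.9 / 1.5
R = 1.933 cmH2O/(L/s)


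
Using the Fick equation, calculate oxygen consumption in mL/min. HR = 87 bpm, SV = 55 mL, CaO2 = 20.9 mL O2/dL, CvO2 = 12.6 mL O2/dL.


CO = HR*SV = 87*55/1000 = 4.785 L/min
a-v O2 diff = 20.9 - 12.6 = 8.3 mL/dL
VO2 = CO * (CaO2-CvO2) * 10 dL/L
VO2 = 4.785 * 8.3 * 10
VO2 = 397.2 mL/min


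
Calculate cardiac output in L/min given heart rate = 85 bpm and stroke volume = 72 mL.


CO = HR * SV
CO = 85 * 72 / 1000
CO = 6.12 L/min


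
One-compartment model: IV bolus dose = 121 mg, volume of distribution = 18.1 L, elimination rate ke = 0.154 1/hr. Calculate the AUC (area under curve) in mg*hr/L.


C0 = Dose/Vd = 121/18.1 = 6.68508 mg/L
AUC = C0/ke = 6.68508/0.154
AUC = 43.41 mg*hr/L


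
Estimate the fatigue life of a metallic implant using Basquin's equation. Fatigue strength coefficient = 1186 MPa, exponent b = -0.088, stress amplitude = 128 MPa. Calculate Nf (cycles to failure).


sigma_a = sigma_f' * (2Nf)^b
2Nf = (sigma_a/sigma_f')^(1/b)
2Nf = (128/1186)^(1/-0.088)
2Nf = 9.7098545e+10
Nf = 4.8549e+10


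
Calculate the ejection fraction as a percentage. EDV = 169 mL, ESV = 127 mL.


SV = EDV - ESV = 169 - 127 = 42 mL
EF = SV/EDV * 100 = 42/169 * 100
EF = 24.85%


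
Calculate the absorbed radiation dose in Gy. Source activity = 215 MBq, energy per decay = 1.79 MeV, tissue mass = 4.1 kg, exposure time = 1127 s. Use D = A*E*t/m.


A = 215 MBq = 2.1500e+08 Bq
E = 1.79 MeV = 2.86758e-13 J
D = A*E*t/m = 2.1500e+08*2.86758e-13*1127/4.1
D = 0.01695 Gy


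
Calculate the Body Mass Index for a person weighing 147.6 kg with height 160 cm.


BMI = weight / height^2
height = 160 cm = 1.6 m
BMI = 147.6 / 1.6^2
BMI = 57.66 kg/m^2


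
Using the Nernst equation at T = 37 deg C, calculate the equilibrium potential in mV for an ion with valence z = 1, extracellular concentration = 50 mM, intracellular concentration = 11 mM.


E = (RT/(zF)) * ln(C_out/C_in)
T = 37 + 273.15 = 310.15 K
E = (8.314 * 310.15 / (1 * 96485)) * ln(50/11)
E = 40.47 mV


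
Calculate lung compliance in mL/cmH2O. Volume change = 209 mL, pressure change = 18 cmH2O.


C = dV / dP
C = 209 / 18
C = 11.61 mL/cmH2O


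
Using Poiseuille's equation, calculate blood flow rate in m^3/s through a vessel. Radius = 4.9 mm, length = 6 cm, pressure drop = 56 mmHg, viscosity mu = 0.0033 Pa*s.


Q = pi*r^4*dP / (8*mu*L)
r = 0.0049 m, L = 0.06 m
dP = 56 mmHg = 7466.032 Pa
Q = 0.008536 m^3/s


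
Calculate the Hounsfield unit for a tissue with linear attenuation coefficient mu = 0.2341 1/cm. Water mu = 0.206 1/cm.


HU = ((mu_tissue - mu_water) / mu_water) * 1000
HU = ((0.2341 - 0.206) / 0.206) * 1000
HU = 136.4


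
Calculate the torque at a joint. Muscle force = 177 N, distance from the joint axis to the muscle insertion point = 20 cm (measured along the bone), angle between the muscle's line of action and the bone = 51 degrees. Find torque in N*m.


Torque = F * d * sin(theta)   (moment arm = d*sin(theta))
d = 20 cm = 0.2 m
Torque = 177 * 0.2 * sin(51)
Torque = 27.51 N*m


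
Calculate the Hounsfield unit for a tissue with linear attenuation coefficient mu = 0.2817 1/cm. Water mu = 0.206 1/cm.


HU = ((mu_tissue - mu_water) / mu_water) * 1000
HU = ((0.2817 - 0.206) / 0.206) * 1000
HU = 367.5


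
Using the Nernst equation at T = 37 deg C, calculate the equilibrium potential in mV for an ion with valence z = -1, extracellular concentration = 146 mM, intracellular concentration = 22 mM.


E = (RT/(zF)) * ln(C_out/C_in)
T = 37 + 273.15 = 310.15 K
E = (8.314 * 310.15 / (-1 * 96485)) * ln(146/22)
E = -50.58 mV


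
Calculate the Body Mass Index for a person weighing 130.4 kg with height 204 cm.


BMI = weight / height^2
height = 204 cm = 2.04 m
BMI = 130.4 / 2.04^2
BMI = 31.33 kg/m^2


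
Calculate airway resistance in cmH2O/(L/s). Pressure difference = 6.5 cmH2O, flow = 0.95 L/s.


R = dP / flow
R = 6.5 / 0.95
R = 6.842 cmH2O/(L/s)


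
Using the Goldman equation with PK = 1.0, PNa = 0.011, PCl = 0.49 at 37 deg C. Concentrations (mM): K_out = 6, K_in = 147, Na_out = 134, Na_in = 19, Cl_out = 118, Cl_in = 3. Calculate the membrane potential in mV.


Vm = (RT/F)*ln((PK*Ko + PNa*Nao + PCl*Cli)/(PK*Ki + PNa*Nai + PCl*Clo))
Numer = 8.944, Denom = 205.029
Vm = -83.71 mV


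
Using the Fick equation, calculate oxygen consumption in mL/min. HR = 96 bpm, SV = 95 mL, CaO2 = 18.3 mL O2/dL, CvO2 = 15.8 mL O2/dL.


CO = HR*SV = 96*95/1000 = 9.12 L/min
a-v O2 diff = 18.3 - 15.8 = 2.5 mL/dL
VO2 = CO * (CaO2-CvO2) * 10 dL/L
VO2 = 9.12 * 2.5 * 10
VO2 = 228 mL/min


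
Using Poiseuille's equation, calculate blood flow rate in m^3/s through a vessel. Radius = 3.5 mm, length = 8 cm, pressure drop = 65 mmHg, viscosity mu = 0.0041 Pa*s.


Q = pi*r^4*dP / (8*mu*L)
r = 0.0035 m, L = 0.08 m
dP = 65 mmHg = 8665.93 Pa
Q = 0.001557 m^3/s


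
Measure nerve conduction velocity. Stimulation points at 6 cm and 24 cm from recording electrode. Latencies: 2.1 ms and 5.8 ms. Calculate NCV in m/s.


Distance = (24 - 6) / 100 = 0.18 m
dt = (5.8 - 2.1) / 1000 = 0.0037 s
NCV = dist / dt = 48.65 m/s


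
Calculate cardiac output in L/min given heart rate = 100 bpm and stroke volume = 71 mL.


CO = HR * SV
CO = 100 * 71 / 1000
CO = 7.1 L/min


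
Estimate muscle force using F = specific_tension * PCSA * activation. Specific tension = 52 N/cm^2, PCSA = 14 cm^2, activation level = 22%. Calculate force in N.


F = sigma * PCSA * activation
F = 52 * 14 * 0.22
F = 160.2 N


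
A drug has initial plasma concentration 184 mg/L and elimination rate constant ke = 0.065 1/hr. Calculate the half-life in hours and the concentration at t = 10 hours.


t_half = ln(2) / ke = 0.693147 / 0.065 = 10.66 hr
C(t) = C0 * exp(-ke*t) = 184 * exp(-0.065*10)
C(10) = 96.06 mg/L


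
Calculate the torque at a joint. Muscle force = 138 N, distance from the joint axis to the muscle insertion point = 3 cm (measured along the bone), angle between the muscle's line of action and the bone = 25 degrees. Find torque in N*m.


Torque = F * d * sin(theta)   (moment arm = d*sin(theta))
d = 3 cm = 0.03 m
Torque = 138 * 0.03 * sin(25)
Torque = 1.75 N*m


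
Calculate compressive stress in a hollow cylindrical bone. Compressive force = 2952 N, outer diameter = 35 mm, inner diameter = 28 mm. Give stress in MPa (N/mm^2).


A = pi*(r_o^2 - r_i^2)
r_o = 17.5 mm, r_i = 14 mm
A = 346.361 mm^2
sigma = F/A = 2952 / 346.361
sigma = 8.523 MPa


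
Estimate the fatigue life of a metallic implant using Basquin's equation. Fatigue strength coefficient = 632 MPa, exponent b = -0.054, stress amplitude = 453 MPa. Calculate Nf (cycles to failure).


sigma_a = sigma_f' * (2Nf)^b
2Nf = (sigma_a/sigma_f')^(1/b)
2Nf = (453/632)^(1/-0.054)
2Nf = 476.5707
Nf = 238.3
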